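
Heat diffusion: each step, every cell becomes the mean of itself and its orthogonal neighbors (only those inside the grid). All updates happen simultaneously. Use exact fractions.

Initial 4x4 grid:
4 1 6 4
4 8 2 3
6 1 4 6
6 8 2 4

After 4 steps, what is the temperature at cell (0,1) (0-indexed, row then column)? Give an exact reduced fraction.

Step 1: cell (0,1) = 19/4
Step 2: cell (0,1) = 71/20
Step 3: cell (0,1) = 1689/400
Step 4: cell (0,1) = 15949/4000
Full grid after step 4:
  92479/21600 15949/4000 88007/21600 63137/16200
  309827/72000 261337/60000 8869/2250 87863/21600
  1039393/216000 392621/90000 85847/20000 142909/36000
  155753/32400 1024453/216000 304063/72000 6029/1440

Answer: 15949/4000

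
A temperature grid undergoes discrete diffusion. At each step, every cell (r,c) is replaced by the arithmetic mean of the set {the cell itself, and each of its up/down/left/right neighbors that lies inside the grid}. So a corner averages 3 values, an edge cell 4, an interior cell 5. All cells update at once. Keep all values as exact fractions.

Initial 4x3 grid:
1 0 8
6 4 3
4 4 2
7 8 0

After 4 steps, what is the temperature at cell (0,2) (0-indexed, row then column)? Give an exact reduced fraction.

Step 1: cell (0,2) = 11/3
Step 2: cell (0,2) = 67/18
Step 3: cell (0,2) = 7399/2160
Step 4: cell (0,2) = 453491/129600
Full grid after step 4:
  460291/129600 994133/288000 453491/129600
  413983/108000 150169/40000 384983/108000
  476083/108000 1464071/360000 413833/108000
  602461/129600 3787249/864000 514261/129600

Answer: 453491/129600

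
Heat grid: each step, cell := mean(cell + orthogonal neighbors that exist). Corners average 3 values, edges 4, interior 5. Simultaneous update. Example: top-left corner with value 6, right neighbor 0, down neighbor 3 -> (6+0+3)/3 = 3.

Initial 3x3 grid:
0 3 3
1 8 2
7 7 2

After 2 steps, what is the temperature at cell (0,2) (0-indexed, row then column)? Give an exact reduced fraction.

Step 1: cell (0,2) = 8/3
Step 2: cell (0,2) = 119/36
Full grid after step 2:
  53/18 117/40 119/36
  109/30 429/100 857/240
  5 283/60 161/36

Answer: 119/36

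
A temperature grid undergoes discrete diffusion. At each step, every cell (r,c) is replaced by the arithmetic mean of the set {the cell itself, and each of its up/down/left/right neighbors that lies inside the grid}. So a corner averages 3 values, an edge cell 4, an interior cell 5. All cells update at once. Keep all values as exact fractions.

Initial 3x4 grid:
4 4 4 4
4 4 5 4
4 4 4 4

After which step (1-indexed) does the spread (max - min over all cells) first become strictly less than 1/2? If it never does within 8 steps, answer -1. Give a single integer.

Step 1: max=17/4, min=4, spread=1/4
  -> spread < 1/2 first at step 1
Step 2: max=423/100, min=4, spread=23/100
Step 3: max=20011/4800, min=1613/400, spread=131/960
Step 4: max=179351/43200, min=29191/7200, spread=841/8640
Step 5: max=71662051/17280000, min=5853373/1440000, spread=56863/691200
Step 6: max=643614341/155520000, min=52829543/12960000, spread=386393/6220800
Step 7: max=257225723131/62208000000, min=21156358813/5184000000, spread=26795339/497664000
Step 8: max=15413735714129/3732480000000, min=1271246149667/311040000000, spread=254051069/5971968000

Answer: 1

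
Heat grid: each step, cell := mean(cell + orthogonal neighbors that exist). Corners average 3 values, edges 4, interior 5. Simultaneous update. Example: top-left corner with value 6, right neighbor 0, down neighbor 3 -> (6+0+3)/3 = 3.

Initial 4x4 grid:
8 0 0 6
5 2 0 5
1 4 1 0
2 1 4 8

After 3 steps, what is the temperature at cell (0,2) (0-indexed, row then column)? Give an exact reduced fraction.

Step 1: cell (0,2) = 3/2
Step 2: cell (0,2) = 139/60
Step 3: cell (0,2) = 8603/3600
Full grid after step 3:
  1733/540 9883/3600 8603/3600 5641/2160
  10753/3600 763/300 14431/6000 18901/7200
  9529/3600 14459/6000 2549/1000 7199/2400
  5213/2160 18053/7200 2293/800 1163/360

Answer: 8603/3600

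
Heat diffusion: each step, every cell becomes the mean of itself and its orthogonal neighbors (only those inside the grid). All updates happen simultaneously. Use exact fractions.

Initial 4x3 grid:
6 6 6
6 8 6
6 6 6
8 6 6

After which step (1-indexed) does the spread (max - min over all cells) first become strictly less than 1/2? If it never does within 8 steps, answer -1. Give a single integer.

Step 1: max=20/3, min=6, spread=2/3
Step 2: max=59/9, min=37/6, spread=7/18
  -> spread < 1/2 first at step 2
Step 3: max=7007/1080, min=7493/1200, spread=2633/10800
Step 4: max=347479/54000, min=226261/36000, spread=647/4320
Step 5: max=24942617/3888000, min=8162539/1296000, spread=455/3888
Step 6: max=1491304603/233280000, min=490899101/77760000, spread=186073/2332800
Step 7: max=89341637177/13996800000, min=29475018559/4665600000, spread=1833163/27993600
Step 8: max=5352223033243/839808000000, min=1770606609581/279936000000, spread=80806409/1679616000

Answer: 2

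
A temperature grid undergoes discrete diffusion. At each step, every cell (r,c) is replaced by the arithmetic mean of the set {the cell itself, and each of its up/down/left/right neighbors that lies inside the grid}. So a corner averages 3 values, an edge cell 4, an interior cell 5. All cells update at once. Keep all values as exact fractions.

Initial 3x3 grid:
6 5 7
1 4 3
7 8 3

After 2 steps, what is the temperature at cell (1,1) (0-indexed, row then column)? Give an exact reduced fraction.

Step 1: cell (1,1) = 21/5
Step 2: cell (1,1) = 479/100
Full grid after step 2:
  14/3 187/40 59/12
  541/120 479/100 1087/240
  46/9 197/40 173/36

Answer: 479/100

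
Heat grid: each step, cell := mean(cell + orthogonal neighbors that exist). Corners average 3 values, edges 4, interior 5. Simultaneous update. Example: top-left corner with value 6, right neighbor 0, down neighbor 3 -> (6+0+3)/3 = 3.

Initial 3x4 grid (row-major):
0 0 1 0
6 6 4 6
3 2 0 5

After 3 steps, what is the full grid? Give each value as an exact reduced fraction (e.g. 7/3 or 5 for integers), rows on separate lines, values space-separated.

After step 1:
  2 7/4 5/4 7/3
  15/4 18/5 17/5 15/4
  11/3 11/4 11/4 11/3
After step 2:
  5/2 43/20 131/60 22/9
  781/240 61/20 59/20 263/80
  61/18 383/120 377/120 61/18
After step 3:
  1897/720 593/240 1751/720 5699/2160
  8779/2880 3503/1200 1169/400 2897/960
  7081/2160 2299/720 2281/720 7069/2160

Answer: 1897/720 593/240 1751/720 5699/2160
8779/2880 3503/1200 1169/400 2897/960
7081/2160 2299/720 2281/720 7069/2160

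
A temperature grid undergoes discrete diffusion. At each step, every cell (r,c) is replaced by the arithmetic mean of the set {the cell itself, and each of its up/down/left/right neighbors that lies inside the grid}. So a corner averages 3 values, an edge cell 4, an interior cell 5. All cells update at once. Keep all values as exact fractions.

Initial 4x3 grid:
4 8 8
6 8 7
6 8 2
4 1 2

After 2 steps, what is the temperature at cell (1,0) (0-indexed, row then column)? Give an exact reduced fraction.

Step 1: cell (1,0) = 6
Step 2: cell (1,0) = 127/20
Full grid after step 2:
  19/3 421/60 251/36
  127/20 633/100 391/60
  31/6 269/50 53/12
  161/36 169/48 61/18

Answer: 127/20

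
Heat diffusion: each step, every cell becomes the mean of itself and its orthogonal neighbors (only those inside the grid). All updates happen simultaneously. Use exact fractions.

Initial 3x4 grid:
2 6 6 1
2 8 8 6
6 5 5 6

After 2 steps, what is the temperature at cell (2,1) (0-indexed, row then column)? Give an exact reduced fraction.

Answer: 83/15

Derivation:
Step 1: cell (2,1) = 6
Step 2: cell (2,1) = 83/15
Full grid after step 2:
  40/9 1193/240 1301/240 89/18
  539/120 142/25 289/50 437/80
  89/18 83/15 91/15 203/36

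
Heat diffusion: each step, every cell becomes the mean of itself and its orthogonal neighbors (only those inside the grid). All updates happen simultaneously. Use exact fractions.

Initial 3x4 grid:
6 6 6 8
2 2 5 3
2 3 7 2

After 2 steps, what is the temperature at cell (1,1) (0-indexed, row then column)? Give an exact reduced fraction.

Step 1: cell (1,1) = 18/5
Step 2: cell (1,1) = 197/50
Full grid after step 2:
  38/9 1171/240 1291/240 197/36
  17/5 197/50 116/25 563/120
  53/18 821/240 327/80 17/4

Answer: 197/50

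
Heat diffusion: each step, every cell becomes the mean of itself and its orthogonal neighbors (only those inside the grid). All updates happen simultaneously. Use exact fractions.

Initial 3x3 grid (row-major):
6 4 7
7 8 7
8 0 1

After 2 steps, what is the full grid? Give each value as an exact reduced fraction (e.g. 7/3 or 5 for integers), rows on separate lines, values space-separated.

After step 1:
  17/3 25/4 6
  29/4 26/5 23/4
  5 17/4 8/3
After step 2:
  115/18 1387/240 6
  1387/240 287/50 1177/240
  11/2 1027/240 38/9

Answer: 115/18 1387/240 6
1387/240 287/50 1177/240
11/2 1027/240 38/9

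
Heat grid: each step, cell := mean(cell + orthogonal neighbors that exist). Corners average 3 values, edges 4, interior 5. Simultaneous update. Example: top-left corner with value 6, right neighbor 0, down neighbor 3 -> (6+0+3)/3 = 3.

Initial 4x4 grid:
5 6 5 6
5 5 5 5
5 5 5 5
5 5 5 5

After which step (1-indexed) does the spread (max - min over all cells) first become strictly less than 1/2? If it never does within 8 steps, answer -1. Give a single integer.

Step 1: max=11/2, min=5, spread=1/2
Step 2: max=193/36, min=5, spread=13/36
  -> spread < 1/2 first at step 2
Step 3: max=38057/7200, min=5, spread=2057/7200
Step 4: max=10621/2025, min=5009/1000, spread=19111/81000
Step 5: max=33785669/6480000, min=16954/3375, spread=1233989/6480000
Step 6: max=75752321/14580000, min=10873981/2160000, spread=9411797/58320000
Step 7: max=453017131/87480000, min=1961899/388800, spread=362183/2733750
Step 8: max=67809563093/13122000000, min=49137029863/9720000000, spread=29491455559/262440000000

Answer: 2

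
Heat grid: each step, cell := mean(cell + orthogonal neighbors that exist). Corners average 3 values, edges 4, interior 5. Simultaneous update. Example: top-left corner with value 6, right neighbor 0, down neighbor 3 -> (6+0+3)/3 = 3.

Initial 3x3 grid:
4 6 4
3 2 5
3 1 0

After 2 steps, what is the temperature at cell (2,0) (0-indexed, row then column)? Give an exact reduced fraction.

Step 1: cell (2,0) = 7/3
Step 2: cell (2,0) = 41/18
Full grid after step 2:
  34/9 251/60 47/12
  49/15 293/100 263/80
  41/18 277/120 25/12

Answer: 41/18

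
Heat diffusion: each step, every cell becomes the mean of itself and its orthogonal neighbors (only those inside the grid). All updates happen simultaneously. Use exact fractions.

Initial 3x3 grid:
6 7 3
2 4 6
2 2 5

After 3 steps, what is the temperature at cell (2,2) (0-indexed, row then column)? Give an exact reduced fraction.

Answer: 8687/2160

Derivation:
Step 1: cell (2,2) = 13/3
Step 2: cell (2,2) = 145/36
Step 3: cell (2,2) = 8687/2160
Full grid after step 3:
  1567/360 1036/225 5191/1080
  9109/2400 24823/6000 31777/7200
  803/240 52129/14400 8687/2160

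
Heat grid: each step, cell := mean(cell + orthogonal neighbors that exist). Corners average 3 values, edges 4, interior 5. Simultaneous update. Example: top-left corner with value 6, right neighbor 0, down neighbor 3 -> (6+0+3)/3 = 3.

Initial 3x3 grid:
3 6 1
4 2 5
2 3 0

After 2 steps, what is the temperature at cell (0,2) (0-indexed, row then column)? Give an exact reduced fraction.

Step 1: cell (0,2) = 4
Step 2: cell (0,2) = 3
Full grid after step 2:
  121/36 23/6 3
  169/48 27/10 19/6
  5/2 137/48 77/36

Answer: 3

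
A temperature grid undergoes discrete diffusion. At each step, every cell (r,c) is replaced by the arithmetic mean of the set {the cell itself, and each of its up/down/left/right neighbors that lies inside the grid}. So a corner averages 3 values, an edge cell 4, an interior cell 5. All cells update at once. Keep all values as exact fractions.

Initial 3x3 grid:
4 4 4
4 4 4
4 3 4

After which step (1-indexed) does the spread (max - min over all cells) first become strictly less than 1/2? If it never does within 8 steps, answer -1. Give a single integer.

Answer: 1

Derivation:
Step 1: max=4, min=11/3, spread=1/3
  -> spread < 1/2 first at step 1
Step 2: max=4, min=893/240, spread=67/240
Step 3: max=793/200, min=8203/2160, spread=1807/10800
Step 4: max=21239/5400, min=3298037/864000, spread=33401/288000
Step 5: max=2116609/540000, min=29874067/7776000, spread=3025513/38880000
Step 6: max=112444051/28800000, min=11976673133/3110400000, spread=53531/995328
Step 7: max=30312883949/7776000000, min=720463074151/186624000000, spread=450953/11943936
Step 8: max=3631471389481/933120000000, min=43280856439397/11197440000000, spread=3799043/143327232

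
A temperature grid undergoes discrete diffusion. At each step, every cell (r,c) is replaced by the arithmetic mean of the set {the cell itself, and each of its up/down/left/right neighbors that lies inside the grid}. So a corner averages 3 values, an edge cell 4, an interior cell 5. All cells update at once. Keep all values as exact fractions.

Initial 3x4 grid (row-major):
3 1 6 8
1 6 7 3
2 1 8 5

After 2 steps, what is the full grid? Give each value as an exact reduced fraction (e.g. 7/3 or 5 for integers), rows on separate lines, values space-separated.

Answer: 26/9 431/120 127/24 203/36
23/10 409/100 257/50 91/16
103/36 421/120 125/24 49/9

Derivation:
After step 1:
  5/3 4 11/2 17/3
  3 16/5 6 23/4
  4/3 17/4 21/4 16/3
After step 2:
  26/9 431/120 127/24 203/36
  23/10 409/100 257/50 91/16
  103/36 421/120 125/24 49/9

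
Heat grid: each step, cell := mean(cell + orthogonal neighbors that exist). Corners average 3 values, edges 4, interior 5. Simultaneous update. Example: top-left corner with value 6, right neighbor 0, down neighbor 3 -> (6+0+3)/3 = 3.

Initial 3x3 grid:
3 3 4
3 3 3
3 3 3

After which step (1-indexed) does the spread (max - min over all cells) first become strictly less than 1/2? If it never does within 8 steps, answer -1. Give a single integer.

Step 1: max=10/3, min=3, spread=1/3
  -> spread < 1/2 first at step 1
Step 2: max=59/18, min=3, spread=5/18
Step 3: max=689/216, min=3, spread=41/216
Step 4: max=41011/12960, min=1091/360, spread=347/2592
Step 5: max=2439737/777600, min=10957/3600, spread=2921/31104
Step 6: max=145796539/46656000, min=1321483/432000, spread=24611/373248
Step 7: max=8716802033/2799360000, min=29816741/9720000, spread=207329/4478976
Step 8: max=521914752451/167961600000, min=1594001599/518400000, spread=1746635/53747712

Answer: 1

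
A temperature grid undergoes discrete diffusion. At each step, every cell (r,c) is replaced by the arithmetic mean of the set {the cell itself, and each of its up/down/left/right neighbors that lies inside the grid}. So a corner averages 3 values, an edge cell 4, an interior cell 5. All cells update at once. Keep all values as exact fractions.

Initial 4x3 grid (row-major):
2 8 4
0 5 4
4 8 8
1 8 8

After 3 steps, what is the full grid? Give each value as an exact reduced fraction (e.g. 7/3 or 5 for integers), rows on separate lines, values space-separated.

Answer: 1699/432 65507/14400 553/108
3667/900 7297/1500 40211/7200
16243/3600 16639/3000 15037/2400
10901/2160 84997/14400 2411/360

Derivation:
After step 1:
  10/3 19/4 16/3
  11/4 5 21/4
  13/4 33/5 7
  13/3 25/4 8
After step 2:
  65/18 221/48 46/9
  43/12 487/100 271/48
  127/30 281/50 537/80
  83/18 1511/240 85/12
After step 3:
  1699/432 65507/14400 553/108
  3667/900 7297/1500 40211/7200
  16243/3600 16639/3000 15037/2400
  10901/2160 84997/14400 2411/360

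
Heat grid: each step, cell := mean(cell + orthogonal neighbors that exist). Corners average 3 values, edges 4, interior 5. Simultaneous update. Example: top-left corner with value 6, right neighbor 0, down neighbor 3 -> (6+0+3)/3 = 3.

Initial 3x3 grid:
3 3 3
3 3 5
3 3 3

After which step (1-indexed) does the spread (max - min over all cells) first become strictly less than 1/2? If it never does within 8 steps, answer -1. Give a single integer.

Answer: 3

Derivation:
Step 1: max=11/3, min=3, spread=2/3
Step 2: max=427/120, min=3, spread=67/120
Step 3: max=3677/1080, min=307/100, spread=1807/5400
  -> spread < 1/2 first at step 3
Step 4: max=1453963/432000, min=8461/2700, spread=33401/144000
Step 5: max=12893933/3888000, min=853391/270000, spread=3025513/19440000
Step 6: max=5130526867/1555200000, min=45955949/14400000, spread=53531/497664
Step 7: max=305968925849/93312000000, min=12455116051/3888000000, spread=450953/5971968
Step 8: max=18305063560603/5598720000000, min=1500688610519/466560000000, spread=3799043/71663616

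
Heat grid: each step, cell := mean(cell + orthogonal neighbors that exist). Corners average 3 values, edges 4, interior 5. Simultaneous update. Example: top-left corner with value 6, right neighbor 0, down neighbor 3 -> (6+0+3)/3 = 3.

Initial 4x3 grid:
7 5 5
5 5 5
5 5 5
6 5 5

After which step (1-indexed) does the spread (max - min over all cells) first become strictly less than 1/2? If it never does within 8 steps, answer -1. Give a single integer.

Answer: 3

Derivation:
Step 1: max=17/3, min=5, spread=2/3
Step 2: max=50/9, min=5, spread=5/9
Step 3: max=2333/432, min=1211/240, spread=383/1080
  -> spread < 1/2 first at step 3
Step 4: max=17333/3240, min=36643/7200, spread=16873/64800
Step 5: max=4123231/777600, min=2649259/518400, spread=59737/311040
Step 6: max=246194639/46656000, min=159428641/31104000, spread=2820671/18662400
Step 7: max=14713930921/2799360000, min=3197730713/622080000, spread=25931417/223948800
Step 8: max=880537042739/167961600000, min=576828140801/111974400000, spread=1223586523/13436928000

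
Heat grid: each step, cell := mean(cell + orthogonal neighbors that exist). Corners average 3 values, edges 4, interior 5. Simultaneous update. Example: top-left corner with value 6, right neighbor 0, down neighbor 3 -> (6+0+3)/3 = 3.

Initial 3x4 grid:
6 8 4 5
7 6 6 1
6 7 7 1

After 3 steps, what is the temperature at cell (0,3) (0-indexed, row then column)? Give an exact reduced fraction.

Step 1: cell (0,3) = 10/3
Step 2: cell (0,3) = 37/9
Step 3: cell (0,3) = 1141/270
Full grid after step 3:
  1169/180 4769/800 37151/7200 1141/270
  92297/14400 36733/6000 29633/6000 60157/14400
  1751/270 42721/7200 4039/800 739/180

Answer: 1141/270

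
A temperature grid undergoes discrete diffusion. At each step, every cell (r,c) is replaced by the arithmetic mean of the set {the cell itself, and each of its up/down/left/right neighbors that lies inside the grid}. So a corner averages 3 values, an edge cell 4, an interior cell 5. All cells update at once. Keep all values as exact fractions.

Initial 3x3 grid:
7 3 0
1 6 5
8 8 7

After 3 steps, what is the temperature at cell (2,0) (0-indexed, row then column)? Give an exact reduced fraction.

Answer: 12271/2160

Derivation:
Step 1: cell (2,0) = 17/3
Step 2: cell (2,0) = 221/36
Step 3: cell (2,0) = 12271/2160
Full grid after step 3:
  4673/1080 15313/3600 4343/1080
  37001/7200 29299/6000 35351/7200
  12271/2160 84577/14400 12091/2160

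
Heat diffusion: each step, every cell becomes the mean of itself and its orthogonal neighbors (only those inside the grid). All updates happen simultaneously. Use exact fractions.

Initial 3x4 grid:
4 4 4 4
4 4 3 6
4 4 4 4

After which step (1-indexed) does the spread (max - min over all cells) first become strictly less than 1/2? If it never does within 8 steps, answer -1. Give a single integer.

Answer: 3

Derivation:
Step 1: max=14/3, min=15/4, spread=11/12
Step 2: max=1067/240, min=311/80, spread=67/120
Step 3: max=577/135, min=787/200, spread=1831/5400
  -> spread < 1/2 first at step 3
Step 4: max=730039/172800, min=18977/4800, spread=46867/172800
Step 5: max=6492269/1555200, min=85831/21600, spread=312437/1555200
Step 6: max=2585747023/622080000, min=68838313/17280000, spread=21513551/124416000
Step 7: max=154306062797/37324800000, min=207389261/51840000, spread=4985794877/37324800000
Step 8: max=9236651327623/2239488000000, min=83112900931/20736000000, spread=10418321083/89579520000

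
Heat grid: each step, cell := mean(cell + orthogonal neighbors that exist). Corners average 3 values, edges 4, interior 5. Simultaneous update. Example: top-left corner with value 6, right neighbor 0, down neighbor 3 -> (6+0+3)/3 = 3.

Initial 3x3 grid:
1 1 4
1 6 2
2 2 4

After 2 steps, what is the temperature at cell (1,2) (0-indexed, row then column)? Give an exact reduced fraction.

Step 1: cell (1,2) = 4
Step 2: cell (1,2) = 57/20
Full grid after step 2:
  13/6 131/60 28/9
  227/120 77/25 57/20
  23/9 307/120 61/18

Answer: 57/20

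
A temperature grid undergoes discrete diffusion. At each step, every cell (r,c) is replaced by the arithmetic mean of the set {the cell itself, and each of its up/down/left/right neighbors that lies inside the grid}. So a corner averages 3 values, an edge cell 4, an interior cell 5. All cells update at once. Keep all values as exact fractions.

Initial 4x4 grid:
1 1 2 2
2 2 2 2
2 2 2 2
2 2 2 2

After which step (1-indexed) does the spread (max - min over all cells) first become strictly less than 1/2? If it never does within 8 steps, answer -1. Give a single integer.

Step 1: max=2, min=4/3, spread=2/3
Step 2: max=2, min=55/36, spread=17/36
  -> spread < 1/2 first at step 2
Step 3: max=2, min=218/135, spread=52/135
Step 4: max=2, min=3409/2025, spread=641/2025
Step 5: max=17921/9000, min=209699/121500, spread=64469/243000
Step 6: max=1070471/540000, min=25660169/14580000, spread=810637/3645000
Step 7: max=2129047/1080000, min=780518927/437400000, spread=20436277/109350000
Step 8: max=190631759/97200000, min=23674646597/13122000000, spread=515160217/3280500000

Answer: 2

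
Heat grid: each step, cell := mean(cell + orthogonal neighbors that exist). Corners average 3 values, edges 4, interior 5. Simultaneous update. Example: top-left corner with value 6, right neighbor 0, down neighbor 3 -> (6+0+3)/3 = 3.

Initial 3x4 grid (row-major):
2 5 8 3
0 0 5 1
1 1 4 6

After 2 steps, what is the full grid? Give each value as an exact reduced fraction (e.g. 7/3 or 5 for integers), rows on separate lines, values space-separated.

After step 1:
  7/3 15/4 21/4 4
  3/4 11/5 18/5 15/4
  2/3 3/2 4 11/3
After step 2:
  41/18 203/60 83/20 13/3
  119/80 59/25 94/25 901/240
  35/36 251/120 383/120 137/36

Answer: 41/18 203/60 83/20 13/3
119/80 59/25 94/25 901/240
35/36 251/120 383/120 137/36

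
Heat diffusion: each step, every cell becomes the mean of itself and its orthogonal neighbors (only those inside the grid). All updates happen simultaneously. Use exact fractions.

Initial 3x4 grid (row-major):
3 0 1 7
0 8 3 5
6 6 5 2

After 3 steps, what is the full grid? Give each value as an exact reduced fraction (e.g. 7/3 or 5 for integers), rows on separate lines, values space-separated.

Answer: 169/60 7901/2400 24653/7200 524/135
18007/4800 7253/2000 24659/6000 57121/14400
1489/360 10901/2400 10151/2400 1559/360

Derivation:
After step 1:
  1 3 11/4 13/3
  17/4 17/5 22/5 17/4
  4 25/4 4 4
After step 2:
  11/4 203/80 869/240 34/9
  253/80 213/50 94/25 1019/240
  29/6 353/80 373/80 49/12
After step 3:
  169/60 7901/2400 24653/7200 524/135
  18007/4800 7253/2000 24659/6000 57121/14400
  1489/360 10901/2400 10151/2400 1559/360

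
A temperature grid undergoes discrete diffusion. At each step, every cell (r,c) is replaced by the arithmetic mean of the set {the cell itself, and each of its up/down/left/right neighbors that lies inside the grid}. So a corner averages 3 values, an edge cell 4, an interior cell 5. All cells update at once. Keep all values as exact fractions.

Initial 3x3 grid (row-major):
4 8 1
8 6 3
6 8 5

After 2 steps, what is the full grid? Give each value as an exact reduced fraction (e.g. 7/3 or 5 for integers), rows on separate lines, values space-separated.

After step 1:
  20/3 19/4 4
  6 33/5 15/4
  22/3 25/4 16/3
After step 2:
  209/36 1321/240 25/6
  133/20 547/100 1181/240
  235/36 1531/240 46/9

Answer: 209/36 1321/240 25/6
133/20 547/100 1181/240
235/36 1531/240 46/9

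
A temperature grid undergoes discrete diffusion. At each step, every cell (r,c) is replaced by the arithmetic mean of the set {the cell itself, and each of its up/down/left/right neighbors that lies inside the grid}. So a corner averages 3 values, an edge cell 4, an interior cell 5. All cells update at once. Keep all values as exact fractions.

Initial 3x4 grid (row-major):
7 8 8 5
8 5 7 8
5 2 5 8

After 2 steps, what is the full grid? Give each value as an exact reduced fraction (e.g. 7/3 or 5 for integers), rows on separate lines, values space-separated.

After step 1:
  23/3 7 7 7
  25/4 6 33/5 7
  5 17/4 11/2 7
After step 2:
  251/36 83/12 69/10 7
  299/48 301/50 321/50 69/10
  31/6 83/16 467/80 13/2

Answer: 251/36 83/12 69/10 7
299/48 301/50 321/50 69/10
31/6 83/16 467/80 13/2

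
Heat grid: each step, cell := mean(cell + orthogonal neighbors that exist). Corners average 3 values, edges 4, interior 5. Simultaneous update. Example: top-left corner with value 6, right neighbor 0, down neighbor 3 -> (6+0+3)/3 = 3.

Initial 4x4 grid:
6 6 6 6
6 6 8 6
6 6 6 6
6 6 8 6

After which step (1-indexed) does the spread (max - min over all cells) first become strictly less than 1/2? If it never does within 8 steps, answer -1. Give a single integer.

Answer: 3

Derivation:
Step 1: max=34/5, min=6, spread=4/5
Step 2: max=397/60, min=6, spread=37/60
Step 3: max=7019/1080, min=1213/200, spread=293/675
  -> spread < 1/2 first at step 3
Step 4: max=138859/21600, min=21991/3600, spread=6913/21600
Step 5: max=1248967/194400, min=123001/20000, spread=333733/1215000
Step 6: max=186353009/29160000, min=19982383/3240000, spread=3255781/14580000
Step 7: max=5580711299/874800000, min=601776733/97200000, spread=82360351/437400000
Step 8: max=166929022841/26244000000, min=18086651911/2916000000, spread=2074577821/13122000000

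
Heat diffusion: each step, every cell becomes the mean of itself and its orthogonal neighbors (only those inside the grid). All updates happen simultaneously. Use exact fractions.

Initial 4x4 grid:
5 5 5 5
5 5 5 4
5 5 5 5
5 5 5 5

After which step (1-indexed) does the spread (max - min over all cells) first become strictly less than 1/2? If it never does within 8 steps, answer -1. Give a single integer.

Step 1: max=5, min=14/3, spread=1/3
  -> spread < 1/2 first at step 1
Step 2: max=5, min=569/120, spread=31/120
Step 3: max=5, min=5189/1080, spread=211/1080
Step 4: max=5, min=523157/108000, spread=16843/108000
Step 5: max=44921/9000, min=4721357/972000, spread=130111/972000
Step 6: max=2692841/540000, min=142157633/29160000, spread=3255781/29160000
Step 7: max=2688893/540000, min=4273646309/874800000, spread=82360351/874800000
Step 8: max=483493559/97200000, min=128468683109/26244000000, spread=2074577821/26244000000

Answer: 1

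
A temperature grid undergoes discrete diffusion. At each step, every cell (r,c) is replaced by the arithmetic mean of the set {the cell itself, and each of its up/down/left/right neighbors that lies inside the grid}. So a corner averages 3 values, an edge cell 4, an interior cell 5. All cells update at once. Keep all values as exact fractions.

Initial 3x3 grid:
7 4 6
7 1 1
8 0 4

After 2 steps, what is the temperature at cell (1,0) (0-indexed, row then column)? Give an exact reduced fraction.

Step 1: cell (1,0) = 23/4
Step 2: cell (1,0) = 387/80
Full grid after step 2:
  65/12 503/120 67/18
  387/80 191/50 41/15
  14/3 751/240 95/36

Answer: 387/80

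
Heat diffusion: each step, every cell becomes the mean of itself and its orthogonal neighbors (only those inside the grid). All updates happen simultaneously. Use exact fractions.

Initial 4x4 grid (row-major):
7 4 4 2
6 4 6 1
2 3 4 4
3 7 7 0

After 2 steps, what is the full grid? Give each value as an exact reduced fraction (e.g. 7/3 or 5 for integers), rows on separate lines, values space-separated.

Answer: 91/18 1141/240 893/240 115/36
1111/240 219/50 409/100 349/120
65/16 219/50 387/100 419/120
25/6 35/8 539/120 125/36

Derivation:
After step 1:
  17/3 19/4 4 7/3
  19/4 23/5 19/5 13/4
  7/2 4 24/5 9/4
  4 5 9/2 11/3
After step 2:
  91/18 1141/240 893/240 115/36
  1111/240 219/50 409/100 349/120
  65/16 219/50 387/100 419/120
  25/6 35/8 539/120 125/36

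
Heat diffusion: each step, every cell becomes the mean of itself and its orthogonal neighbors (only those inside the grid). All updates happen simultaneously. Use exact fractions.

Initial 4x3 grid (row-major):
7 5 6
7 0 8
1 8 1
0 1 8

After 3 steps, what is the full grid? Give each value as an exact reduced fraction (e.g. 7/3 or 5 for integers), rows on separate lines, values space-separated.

Answer: 11141/2160 34873/7200 5773/1080
29513/7200 29419/6000 16369/3600
27013/7200 1757/500 8297/1800
1483/540 17587/4800 7997/2160

Derivation:
After step 1:
  19/3 9/2 19/3
  15/4 28/5 15/4
  4 11/5 25/4
  2/3 17/4 10/3
After step 2:
  175/36 683/120 175/36
  1181/240 99/25 329/60
  637/240 223/50 233/60
  107/36 209/80 83/18
After step 3:
  11141/2160 34873/7200 5773/1080
  29513/7200 29419/6000 16369/3600
  27013/7200 1757/500 8297/1800
  1483/540 17587/4800 7997/2160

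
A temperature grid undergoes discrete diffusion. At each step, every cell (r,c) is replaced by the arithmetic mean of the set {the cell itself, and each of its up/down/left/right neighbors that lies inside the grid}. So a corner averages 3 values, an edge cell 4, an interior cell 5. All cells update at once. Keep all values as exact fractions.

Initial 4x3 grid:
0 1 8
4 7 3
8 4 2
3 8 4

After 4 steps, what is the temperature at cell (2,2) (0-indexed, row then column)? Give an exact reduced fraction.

Answer: 996607/216000

Derivation:
Step 1: cell (2,2) = 13/4
Step 2: cell (2,2) = 1123/240
Step 3: cell (2,2) = 31291/7200
Step 4: cell (2,2) = 996607/216000
Full grid after step 4:
  127553/32400 416981/108000 88477/21600
  112229/27000 780571/180000 301069/72000
  260933/54000 549239/120000 996607/216000
  644617/129600 477197/96000 602567/129600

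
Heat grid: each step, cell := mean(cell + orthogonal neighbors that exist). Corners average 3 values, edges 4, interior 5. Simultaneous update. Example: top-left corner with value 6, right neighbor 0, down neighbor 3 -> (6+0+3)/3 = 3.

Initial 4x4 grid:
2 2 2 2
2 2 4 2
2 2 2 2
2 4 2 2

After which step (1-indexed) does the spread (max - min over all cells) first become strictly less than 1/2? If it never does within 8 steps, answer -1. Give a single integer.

Answer: 3

Derivation:
Step 1: max=8/3, min=2, spread=2/3
Step 2: max=151/60, min=2, spread=31/60
Step 3: max=2159/900, min=253/120, spread=523/1800
  -> spread < 1/2 first at step 3
Step 4: max=63947/27000, min=2573/1200, spread=12109/54000
Step 5: max=1899311/810000, min=236117/108000, spread=256867/1620000
Step 6: max=113141311/48600000, min=7151431/3240000, spread=2934923/24300000
Step 7: max=1690196969/729000000, min=72118231/32400000, spread=135073543/1458000000
Step 8: max=101043074629/43740000000, min=6524102879/2916000000, spread=795382861/10935000000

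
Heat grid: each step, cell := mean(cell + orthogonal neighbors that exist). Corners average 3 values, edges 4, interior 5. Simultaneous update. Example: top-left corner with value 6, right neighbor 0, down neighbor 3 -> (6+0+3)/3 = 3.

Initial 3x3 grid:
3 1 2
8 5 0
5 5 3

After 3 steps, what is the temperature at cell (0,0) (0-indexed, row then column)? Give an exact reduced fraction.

Step 1: cell (0,0) = 4
Step 2: cell (0,0) = 4
Step 3: cell (0,0) = 233/60
Full grid after step 3:
  233/60 15277/4800 199/80
  7109/1600 5443/1500 20803/7200
  3421/720 29653/7200 448/135

Answer: 233/60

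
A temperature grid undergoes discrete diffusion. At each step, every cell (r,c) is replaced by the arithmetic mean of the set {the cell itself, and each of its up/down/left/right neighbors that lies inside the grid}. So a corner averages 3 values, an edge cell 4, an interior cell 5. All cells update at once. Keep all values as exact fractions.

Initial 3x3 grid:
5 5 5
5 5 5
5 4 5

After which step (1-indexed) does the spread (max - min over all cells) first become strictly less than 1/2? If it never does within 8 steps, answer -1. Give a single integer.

Step 1: max=5, min=14/3, spread=1/3
  -> spread < 1/2 first at step 1
Step 2: max=5, min=1133/240, spread=67/240
Step 3: max=993/200, min=10363/2160, spread=1807/10800
Step 4: max=26639/5400, min=4162037/864000, spread=33401/288000
Step 5: max=2656609/540000, min=37650067/7776000, spread=3025513/38880000
Step 6: max=141244051/28800000, min=15087073133/3110400000, spread=53531/995328
Step 7: max=38088883949/7776000000, min=907087074151/186624000000, spread=450953/11943936
Step 8: max=4564591389481/933120000000, min=54478296439397/11197440000000, spread=3799043/143327232

Answer: 1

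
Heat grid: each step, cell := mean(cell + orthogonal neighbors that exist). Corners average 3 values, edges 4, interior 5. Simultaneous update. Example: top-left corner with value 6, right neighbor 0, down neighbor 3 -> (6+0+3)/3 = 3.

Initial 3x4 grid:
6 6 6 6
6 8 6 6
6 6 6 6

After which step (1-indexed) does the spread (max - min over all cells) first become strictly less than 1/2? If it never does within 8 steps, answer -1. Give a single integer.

Step 1: max=13/2, min=6, spread=1/2
Step 2: max=323/50, min=6, spread=23/50
  -> spread < 1/2 first at step 2
Step 3: max=15211/2400, min=1213/200, spread=131/480
Step 4: max=136151/21600, min=21991/3600, spread=841/4320
Step 5: max=54382051/8640000, min=4413373/720000, spread=56863/345600
Step 6: max=488094341/77760000, min=39869543/6480000, spread=386393/3110400
Step 7: max=195017723131/31104000000, min=15972358813/2592000000, spread=26795339/248832000
Step 8: max=11681255714129/1866240000000, min=960206149667/155520000000, spread=254051069/2985984000

Answer: 2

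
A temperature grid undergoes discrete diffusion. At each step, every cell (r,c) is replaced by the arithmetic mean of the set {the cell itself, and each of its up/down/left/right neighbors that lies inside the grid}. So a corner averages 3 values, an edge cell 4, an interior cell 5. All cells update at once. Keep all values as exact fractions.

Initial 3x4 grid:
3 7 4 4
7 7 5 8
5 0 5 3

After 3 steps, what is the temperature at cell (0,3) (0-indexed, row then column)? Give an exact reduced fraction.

Step 1: cell (0,3) = 16/3
Step 2: cell (0,3) = 46/9
Step 3: cell (0,3) = 11393/2160
Full grid after step 3:
  11407/2160 7667/1440 7411/1440 11393/2160
  1465/288 5903/1200 6101/1200 1787/360
  277/60 1117/240 1639/360 5239/1080

Answer: 11393/2160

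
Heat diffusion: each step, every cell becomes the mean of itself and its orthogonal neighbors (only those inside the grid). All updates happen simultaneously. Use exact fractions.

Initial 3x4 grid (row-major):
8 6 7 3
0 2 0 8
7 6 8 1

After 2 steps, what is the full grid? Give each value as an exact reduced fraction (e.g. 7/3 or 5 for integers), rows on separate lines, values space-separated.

After step 1:
  14/3 23/4 4 6
  17/4 14/5 5 3
  13/3 23/4 15/4 17/3
After step 2:
  44/9 1033/240 83/16 13/3
  321/80 471/100 371/100 59/12
  43/9 499/120 121/24 149/36

Answer: 44/9 1033/240 83/16 13/3
321/80 471/100 371/100 59/12
43/9 499/120 121/24 149/36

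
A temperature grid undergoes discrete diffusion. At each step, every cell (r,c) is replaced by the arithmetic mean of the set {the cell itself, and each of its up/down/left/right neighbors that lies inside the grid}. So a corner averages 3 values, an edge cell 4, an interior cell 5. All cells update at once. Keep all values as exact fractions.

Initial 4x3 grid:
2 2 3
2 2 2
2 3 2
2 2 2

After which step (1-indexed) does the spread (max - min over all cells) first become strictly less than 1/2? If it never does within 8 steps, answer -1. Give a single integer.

Step 1: max=7/3, min=2, spread=1/3
  -> spread < 1/2 first at step 1
Step 2: max=41/18, min=25/12, spread=7/36
Step 3: max=4847/2160, min=5093/2400, spread=2633/21600
Step 4: max=239479/108000, min=154261/72000, spread=647/8640
Step 5: max=17166617/7776000, min=5570539/2592000, spread=455/7776
Step 6: max=1024744603/466560000, min=335379101/155520000, spread=186073/4665600
Step 7: max=61348037177/27993600000, min=20143818559/9331200000, spread=1833163/55987200
Step 8: max=3672607033243/1679616000000, min=1210734609581/559872000000, spread=80806409/3359232000

Answer: 1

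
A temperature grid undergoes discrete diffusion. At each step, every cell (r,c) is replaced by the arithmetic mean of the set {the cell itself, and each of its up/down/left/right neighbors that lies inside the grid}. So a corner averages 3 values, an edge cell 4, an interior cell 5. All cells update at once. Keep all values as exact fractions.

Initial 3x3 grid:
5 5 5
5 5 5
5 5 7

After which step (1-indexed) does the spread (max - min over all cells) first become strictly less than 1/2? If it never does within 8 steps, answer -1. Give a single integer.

Step 1: max=17/3, min=5, spread=2/3
Step 2: max=50/9, min=5, spread=5/9
Step 3: max=581/108, min=5, spread=41/108
  -> spread < 1/2 first at step 3
Step 4: max=34531/6480, min=911/180, spread=347/1296
Step 5: max=2050937/388800, min=9157/1800, spread=2921/15552
Step 6: max=122468539/23328000, min=1105483/216000, spread=24611/186624
Step 7: max=7317122033/1399680000, min=24956741/4860000, spread=207329/2239488
Step 8: max=437933952451/83980800000, min=1334801599/259200000, spread=1746635/26873856

Answer: 3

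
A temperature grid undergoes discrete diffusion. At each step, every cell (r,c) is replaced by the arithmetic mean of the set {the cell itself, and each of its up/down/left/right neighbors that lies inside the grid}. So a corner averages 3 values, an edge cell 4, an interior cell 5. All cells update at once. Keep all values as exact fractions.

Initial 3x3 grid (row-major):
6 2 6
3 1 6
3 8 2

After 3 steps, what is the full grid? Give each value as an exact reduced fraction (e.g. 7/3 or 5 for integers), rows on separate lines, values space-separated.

Answer: 413/108 11003/2880 901/216
10733/2880 4891/1200 1307/320
1739/432 641/160 1873/432

Derivation:
After step 1:
  11/3 15/4 14/3
  13/4 4 15/4
  14/3 7/2 16/3
After step 2:
  32/9 193/48 73/18
  187/48 73/20 71/16
  137/36 35/8 151/36
After step 3:
  413/108 11003/2880 901/216
  10733/2880 4891/1200 1307/320
  1739/432 641/160 1873/432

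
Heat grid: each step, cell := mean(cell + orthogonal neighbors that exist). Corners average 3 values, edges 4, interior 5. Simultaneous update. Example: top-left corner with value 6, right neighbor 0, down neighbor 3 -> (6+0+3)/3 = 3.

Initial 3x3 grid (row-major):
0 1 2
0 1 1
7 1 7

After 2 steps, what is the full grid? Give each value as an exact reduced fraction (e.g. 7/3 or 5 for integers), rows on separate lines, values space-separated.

Answer: 10/9 13/15 61/36
29/20 211/100 473/240
26/9 157/60 13/4

Derivation:
After step 1:
  1/3 1 4/3
  2 4/5 11/4
  8/3 4 3
After step 2:
  10/9 13/15 61/36
  29/20 211/100 473/240
  26/9 157/60 13/4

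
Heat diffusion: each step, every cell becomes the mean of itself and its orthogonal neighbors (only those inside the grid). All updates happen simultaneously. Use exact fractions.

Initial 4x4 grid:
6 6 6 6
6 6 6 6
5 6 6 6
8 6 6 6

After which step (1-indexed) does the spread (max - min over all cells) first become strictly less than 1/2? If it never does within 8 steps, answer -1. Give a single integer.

Answer: 2

Derivation:
Step 1: max=13/2, min=23/4, spread=3/4
Step 2: max=229/36, min=591/100, spread=203/450
  -> spread < 1/2 first at step 2
Step 3: max=22279/3600, min=1787/300, spread=167/720
Step 4: max=199789/32400, min=32209/5400, spread=1307/6480
Step 5: max=5948887/972000, min=1614419/270000, spread=684893/4860000
Step 6: max=178032223/29160000, min=1293817/216000, spread=210433/1822500
Step 7: max=5324863219/874800000, min=101176/16875, spread=79899379/874800000
Step 8: max=159487462939/26244000000, min=29158476331/4860000000, spread=5079226879/65610000000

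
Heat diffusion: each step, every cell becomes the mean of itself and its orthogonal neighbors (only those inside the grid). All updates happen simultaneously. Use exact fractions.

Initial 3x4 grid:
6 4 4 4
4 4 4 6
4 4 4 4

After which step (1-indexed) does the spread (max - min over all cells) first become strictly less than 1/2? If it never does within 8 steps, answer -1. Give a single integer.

Step 1: max=14/3, min=4, spread=2/3
Step 2: max=547/120, min=4, spread=67/120
Step 3: max=2401/540, min=299/72, spread=317/1080
  -> spread < 1/2 first at step 3
Step 4: max=1897051/432000, min=25123/6000, spread=17639/86400
Step 5: max=17028641/3888000, min=5474087/1296000, spread=30319/194400
Step 6: max=1016072959/233280000, min=330466853/77760000, spread=61681/583200
Step 7: max=60867026981/13996800000, min=245278567/57600000, spread=1580419/17496000
Step 8: max=3642638194879/839808000000, min=1195392014293/279936000000, spread=7057769/104976000

Answer: 3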